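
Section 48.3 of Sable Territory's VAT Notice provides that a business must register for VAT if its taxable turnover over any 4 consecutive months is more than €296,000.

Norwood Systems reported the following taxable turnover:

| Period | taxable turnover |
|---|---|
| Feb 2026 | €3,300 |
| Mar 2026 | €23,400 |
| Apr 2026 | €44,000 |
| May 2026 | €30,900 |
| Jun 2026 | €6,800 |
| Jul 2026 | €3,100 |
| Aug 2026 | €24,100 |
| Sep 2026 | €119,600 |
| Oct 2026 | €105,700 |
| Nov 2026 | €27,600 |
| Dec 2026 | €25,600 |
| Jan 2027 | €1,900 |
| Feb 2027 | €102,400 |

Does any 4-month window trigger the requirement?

Feb 2026–May 2026: €3,300 + €23,400 + €44,000 + €30,900 = €101,600 (under)
Mar 2026–Jun 2026: €23,400 + €44,000 + €30,900 + €6,800 = €105,100 (under)
Apr 2026–Jul 2026: €44,000 + €30,900 + €6,800 + €3,100 = €84,800 (under)
May 2026–Aug 2026: €30,900 + €6,800 + €3,100 + €24,100 = €64,900 (under)
Jun 2026–Sep 2026: €6,800 + €3,100 + €24,100 + €119,600 = €153,600 (under)
Jul 2026–Oct 2026: €3,100 + €24,100 + €119,600 + €105,700 = €252,500 (under)
Aug 2026–Nov 2026: €24,100 + €119,600 + €105,700 + €27,600 = €277,000 (under)
Sep 2026–Dec 2026: €119,600 + €105,700 + €27,600 + €25,600 = €278,500 (under)
Oct 2026–Jan 2027: €105,700 + €27,600 + €25,600 + €1,900 = €160,800 (under)
Nov 2026–Feb 2027: €27,600 + €25,600 + €1,900 + €102,400 = €157,500 (under)
No window exceeds €296,000.

No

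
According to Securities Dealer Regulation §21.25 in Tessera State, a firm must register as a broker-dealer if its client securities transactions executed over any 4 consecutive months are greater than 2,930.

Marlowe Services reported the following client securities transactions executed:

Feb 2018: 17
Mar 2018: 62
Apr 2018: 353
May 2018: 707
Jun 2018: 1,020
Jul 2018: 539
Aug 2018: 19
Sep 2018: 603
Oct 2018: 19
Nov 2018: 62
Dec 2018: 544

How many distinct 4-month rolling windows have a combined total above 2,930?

Feb 2018–May 2018: 17 + 62 + 353 + 707 = 1,139 (under)
Mar 2018–Jun 2018: 62 + 353 + 707 + 1,020 = 2,142 (under)
Apr 2018–Jul 2018: 353 + 707 + 1,020 + 539 = 2,619 (under)
May 2018–Aug 2018: 707 + 1,020 + 539 + 19 = 2,285 (under)
Jun 2018–Sep 2018: 1,020 + 539 + 19 + 603 = 2,181 (under)
Jul 2018–Oct 2018: 539 + 19 + 603 + 19 = 1,180 (under)
Aug 2018–Nov 2018: 19 + 603 + 19 + 62 = 703 (under)
Sep 2018–Dec 2018: 603 + 19 + 62 + 544 = 1,228 (under)
0 windows exceed the threshold.

0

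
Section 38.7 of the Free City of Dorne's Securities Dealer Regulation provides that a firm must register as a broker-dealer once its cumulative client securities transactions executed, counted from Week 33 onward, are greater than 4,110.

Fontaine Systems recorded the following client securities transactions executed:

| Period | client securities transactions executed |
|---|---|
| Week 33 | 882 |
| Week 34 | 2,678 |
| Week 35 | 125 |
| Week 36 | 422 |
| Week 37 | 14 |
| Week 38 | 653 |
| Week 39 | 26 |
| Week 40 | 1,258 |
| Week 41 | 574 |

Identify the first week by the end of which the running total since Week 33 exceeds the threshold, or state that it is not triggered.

Through Week 33: 882
Through Week 34: 3,560
Through Week 35: 3,685
Through Week 36: 4,107
Through Week 37: 4,121 ← exceeds threshold

Week 37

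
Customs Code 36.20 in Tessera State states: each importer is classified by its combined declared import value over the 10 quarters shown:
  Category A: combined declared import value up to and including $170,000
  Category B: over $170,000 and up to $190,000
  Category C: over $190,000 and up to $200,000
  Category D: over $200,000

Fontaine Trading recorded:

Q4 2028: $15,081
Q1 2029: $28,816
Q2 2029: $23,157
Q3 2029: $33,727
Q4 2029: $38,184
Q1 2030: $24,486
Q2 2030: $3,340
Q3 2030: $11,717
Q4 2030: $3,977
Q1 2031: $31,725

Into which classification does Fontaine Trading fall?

Combined declared import value: $15,081 + $28,816 + $23,157 + $33,727 + $38,184 + $24,486 + $3,340 + $11,717 + $3,977 + $31,725 = $214,210.
$214,210 > $200,000, so Category D applies.

Category D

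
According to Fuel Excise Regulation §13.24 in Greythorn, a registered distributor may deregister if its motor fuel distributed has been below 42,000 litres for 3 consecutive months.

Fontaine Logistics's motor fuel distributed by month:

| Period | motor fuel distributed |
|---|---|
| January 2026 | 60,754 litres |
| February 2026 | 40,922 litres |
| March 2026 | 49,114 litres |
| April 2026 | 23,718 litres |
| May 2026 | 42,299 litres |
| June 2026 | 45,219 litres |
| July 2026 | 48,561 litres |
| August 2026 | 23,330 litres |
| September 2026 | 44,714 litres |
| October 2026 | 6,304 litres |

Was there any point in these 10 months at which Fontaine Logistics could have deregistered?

No

Months below 42,000 litres: February 2026, April 2026, August 2026, October 2026.
Longest run of consecutive months below the threshold: 1.
1 < 3, so Fontaine Logistics never became eligible.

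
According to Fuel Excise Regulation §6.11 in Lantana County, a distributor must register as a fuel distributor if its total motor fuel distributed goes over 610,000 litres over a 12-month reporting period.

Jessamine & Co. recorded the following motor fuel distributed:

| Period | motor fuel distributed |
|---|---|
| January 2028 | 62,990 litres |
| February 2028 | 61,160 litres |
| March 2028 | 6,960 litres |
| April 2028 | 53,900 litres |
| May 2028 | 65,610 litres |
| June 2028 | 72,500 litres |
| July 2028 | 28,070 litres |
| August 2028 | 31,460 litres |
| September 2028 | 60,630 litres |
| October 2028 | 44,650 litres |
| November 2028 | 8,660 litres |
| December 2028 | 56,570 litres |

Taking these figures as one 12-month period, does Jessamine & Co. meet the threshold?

No

Total motor fuel distributed: 62,990 litres + 61,160 litres + 6,960 litres + 53,900 litres + 65,610 litres + 72,500 litres + 28,070 litres + 31,460 litres + 60,630 litres + 44,650 litres + 8,660 litres + 56,570 litres = 553,160 litres.
553,160 litres ≤ 610,000 litres, so the threshold is not exceeded.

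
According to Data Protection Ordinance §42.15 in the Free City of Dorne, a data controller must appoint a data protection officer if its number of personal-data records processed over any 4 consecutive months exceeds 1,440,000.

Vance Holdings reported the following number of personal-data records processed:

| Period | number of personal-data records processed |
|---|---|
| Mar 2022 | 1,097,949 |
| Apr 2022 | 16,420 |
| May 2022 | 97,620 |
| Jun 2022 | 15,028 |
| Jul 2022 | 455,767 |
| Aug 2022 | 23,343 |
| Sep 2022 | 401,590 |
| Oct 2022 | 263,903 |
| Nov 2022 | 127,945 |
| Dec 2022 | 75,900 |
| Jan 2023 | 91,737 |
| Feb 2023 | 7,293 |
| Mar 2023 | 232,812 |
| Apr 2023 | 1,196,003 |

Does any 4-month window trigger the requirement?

Yes

Mar 2022–Jun 2022: 1,097,949 + 16,420 + 97,620 + 15,028 = 1,227,017 (under)
Apr 2022–Jul 2022: 16,420 + 97,620 + 15,028 + 455,767 = 584,835 (under)
May 2022–Aug 2022: 97,620 + 15,028 + 455,767 + 23,343 = 591,758 (under)
Jun 2022–Sep 2022: 15,028 + 455,767 + 23,343 + 401,590 = 895,728 (under)
Jul 2022–Oct 2022: 455,767 + 23,343 + 401,590 + 263,903 = 1,144,603 (under)
Aug 2022–Nov 2022: 23,343 + 401,590 + 263,903 + 127,945 = 816,781 (under)
Sep 2022–Dec 2022: 401,590 + 263,903 + 127,945 + 75,900 = 869,338 (under)
Oct 2022–Jan 2023: 263,903 + 127,945 + 75,900 + 91,737 = 559,485 (under)
Nov 2022–Feb 2023: 127,945 + 75,900 + 91,737 + 7,293 = 302,875 (under)
Dec 2022–Mar 2023: 75,900 + 91,737 + 7,293 + 232,812 = 407,742 (under)
Jan 2023–Apr 2023: 91,737 + 7,293 + 232,812 + 1,196,003 = 1,527,845 (over)
At least one window exceeds 1,440,000.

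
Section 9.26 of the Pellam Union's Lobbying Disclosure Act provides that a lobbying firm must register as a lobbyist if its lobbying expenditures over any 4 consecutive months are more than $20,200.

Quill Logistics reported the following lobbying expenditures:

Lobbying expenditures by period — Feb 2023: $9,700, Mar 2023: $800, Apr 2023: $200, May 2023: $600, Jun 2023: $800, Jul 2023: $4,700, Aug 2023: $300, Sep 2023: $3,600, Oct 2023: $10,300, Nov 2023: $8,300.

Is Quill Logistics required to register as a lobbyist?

Yes

Feb 2023–May 2023: $9,700 + $800 + $200 + $600 = $11,300 (under)
Mar 2023–Jun 2023: $800 + $200 + $600 + $800 = $2,400 (under)
Apr 2023–Jul 2023: $200 + $600 + $800 + $4,700 = $6,300 (under)
May 2023–Aug 2023: $600 + $800 + $4,700 + $300 = $6,400 (under)
Jun 2023–Sep 2023: $800 + $4,700 + $300 + $3,600 = $9,400 (under)
Jul 2023–Oct 2023: $4,700 + $300 + $3,600 + $10,300 = $18,900 (under)
Aug 2023–Nov 2023: $300 + $3,600 + $10,300 + $8,300 = $22,500 (over)
At least one window exceeds $20,200.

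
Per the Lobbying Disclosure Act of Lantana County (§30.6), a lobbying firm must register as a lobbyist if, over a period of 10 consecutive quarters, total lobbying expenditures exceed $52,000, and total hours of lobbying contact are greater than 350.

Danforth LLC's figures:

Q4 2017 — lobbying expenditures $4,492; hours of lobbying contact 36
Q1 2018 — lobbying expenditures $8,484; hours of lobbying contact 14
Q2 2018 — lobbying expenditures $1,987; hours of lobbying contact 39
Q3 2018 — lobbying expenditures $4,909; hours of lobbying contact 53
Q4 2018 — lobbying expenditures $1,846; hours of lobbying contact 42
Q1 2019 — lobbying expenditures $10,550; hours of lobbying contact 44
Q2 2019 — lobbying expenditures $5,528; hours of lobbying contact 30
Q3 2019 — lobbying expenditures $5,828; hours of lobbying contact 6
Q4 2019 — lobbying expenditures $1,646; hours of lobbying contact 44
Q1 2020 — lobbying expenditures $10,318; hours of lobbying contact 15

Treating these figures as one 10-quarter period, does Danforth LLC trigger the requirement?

No

Total lobbying expenditures: $4,492 + $8,484 + $1,987 + $4,909 + $1,846 + $10,550 + $5,528 + $5,828 + $1,646 + $10,318 = $55,588 (> $52,000).
Total hours of lobbying contact: 36 + 14 + 39 + 53 + 42 + 44 + 30 + 6 + 44 + 15 = 323 (≤ 350).
The test is 'and': the rule requires both, and at least one is not exceeded.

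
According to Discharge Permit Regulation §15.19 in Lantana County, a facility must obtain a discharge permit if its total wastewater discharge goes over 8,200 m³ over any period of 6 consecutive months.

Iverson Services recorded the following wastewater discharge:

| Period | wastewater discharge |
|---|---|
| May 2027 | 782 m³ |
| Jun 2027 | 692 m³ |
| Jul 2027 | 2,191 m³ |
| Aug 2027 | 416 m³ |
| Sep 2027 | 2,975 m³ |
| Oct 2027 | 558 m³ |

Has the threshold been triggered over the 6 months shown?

No

Total wastewater discharge: 782 m³ + 692 m³ + 2,191 m³ + 416 m³ + 2,975 m³ + 558 m³ = 7,614 m³.
7,614 m³ ≤ 8,200 m³, so the threshold is not exceeded.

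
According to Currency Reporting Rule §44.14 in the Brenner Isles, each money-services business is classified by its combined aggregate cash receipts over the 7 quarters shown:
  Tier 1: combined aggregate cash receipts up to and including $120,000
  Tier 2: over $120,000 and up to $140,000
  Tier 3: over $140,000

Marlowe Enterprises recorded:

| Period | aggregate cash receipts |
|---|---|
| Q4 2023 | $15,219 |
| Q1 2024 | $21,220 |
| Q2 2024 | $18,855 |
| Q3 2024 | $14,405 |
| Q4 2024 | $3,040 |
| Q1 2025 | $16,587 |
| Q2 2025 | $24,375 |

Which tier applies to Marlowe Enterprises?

Combined aggregate cash receipts: $15,219 + $21,220 + $18,855 + $14,405 + $3,040 + $16,587 + $24,375 = $113,701.
$113,701 ≤ $120,000, so Tier 1 applies.

Tier 1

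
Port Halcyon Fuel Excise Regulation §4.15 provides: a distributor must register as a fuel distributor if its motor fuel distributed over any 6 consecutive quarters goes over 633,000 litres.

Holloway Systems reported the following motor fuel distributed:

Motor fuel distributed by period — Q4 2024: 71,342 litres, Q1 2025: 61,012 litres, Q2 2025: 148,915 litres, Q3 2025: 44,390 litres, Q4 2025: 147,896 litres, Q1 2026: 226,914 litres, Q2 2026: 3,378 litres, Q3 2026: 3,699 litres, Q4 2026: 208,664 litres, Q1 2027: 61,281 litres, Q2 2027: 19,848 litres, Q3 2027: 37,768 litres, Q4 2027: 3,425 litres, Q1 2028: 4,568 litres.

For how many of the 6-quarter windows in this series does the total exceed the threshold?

3

Q4 2024–Q1 2026: 71,342 litres + 61,012 litres + 148,915 litres + 44,390 litres + 147,896 litres + 226,914 litres = 700,469 litres (over)
Q1 2025–Q2 2026: 61,012 litres + 148,915 litres + 44,390 litres + 147,896 litres + 226,914 litres + 3,378 litres = 632,505 litres (under)
Q2 2025–Q3 2026: 148,915 litres + 44,390 litres + 147,896 litres + 226,914 litres + 3,378 litres + 3,699 litres = 575,192 litres (under)
Q3 2025–Q4 2026: 44,390 litres + 147,896 litres + 226,914 litres + 3,378 litres + 3,699 litres + 208,664 litres = 634,941 litres (over)
Q4 2025–Q1 2027: 147,896 litres + 226,914 litres + 3,378 litres + 3,699 litres + 208,664 litres + 61,281 litres = 651,832 litres (over)
Q1 2026–Q2 2027: 226,914 litres + 3,378 litres + 3,699 litres + 208,664 litres + 61,281 litres + 19,848 litres = 523,784 litres (under)
Q2 2026–Q3 2027: 3,378 litres + 3,699 litres + 208,664 litres + 61,281 litres + 19,848 litres + 37,768 litres = 334,638 litres (under)
Q3 2026–Q4 2027: 3,699 litres + 208,664 litres + 61,281 litres + 19,848 litres + 37,768 litres + 3,425 litres = 334,685 litres (under)
Q4 2026–Q1 2028: 208,664 litres + 61,281 litres + 19,848 litres + 37,768 litres + 3,425 litres + 4,568 litres = 335,554 litres (under)
3 windows exceed the threshold.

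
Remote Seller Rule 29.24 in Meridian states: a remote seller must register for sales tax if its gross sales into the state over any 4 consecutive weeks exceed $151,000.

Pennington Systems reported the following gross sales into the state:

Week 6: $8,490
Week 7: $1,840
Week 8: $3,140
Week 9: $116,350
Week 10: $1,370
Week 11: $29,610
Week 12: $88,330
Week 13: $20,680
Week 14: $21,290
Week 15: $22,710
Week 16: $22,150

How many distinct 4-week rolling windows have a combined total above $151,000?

3

Week 6–Week 9: $8,490 + $1,840 + $3,140 + $116,350 = $129,820 (under)
Week 7–Week 10: $1,840 + $3,140 + $116,350 + $1,370 = $122,700 (under)
Week 8–Week 11: $3,140 + $116,350 + $1,370 + $29,610 = $150,470 (under)
Week 9–Week 12: $116,350 + $1,370 + $29,610 + $88,330 = $235,660 (over)
Week 10–Week 13: $1,370 + $29,610 + $88,330 + $20,680 = $139,990 (under)
Week 11–Week 14: $29,610 + $88,330 + $20,680 + $21,290 = $159,910 (over)
Week 12–Week 15: $88,330 + $20,680 + $21,290 + $22,710 = $153,010 (over)
Week 13–Week 16: $20,680 + $21,290 + $22,710 + $22,150 = $86,830 (under)
3 windows exceed the threshold.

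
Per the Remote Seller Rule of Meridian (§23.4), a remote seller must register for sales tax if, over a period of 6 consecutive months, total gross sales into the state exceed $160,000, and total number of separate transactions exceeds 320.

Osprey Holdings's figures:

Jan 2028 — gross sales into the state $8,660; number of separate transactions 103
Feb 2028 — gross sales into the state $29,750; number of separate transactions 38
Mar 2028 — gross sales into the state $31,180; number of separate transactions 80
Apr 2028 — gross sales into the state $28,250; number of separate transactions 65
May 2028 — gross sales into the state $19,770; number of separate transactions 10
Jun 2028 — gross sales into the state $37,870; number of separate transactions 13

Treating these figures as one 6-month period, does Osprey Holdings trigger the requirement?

Total gross sales into the state: $8,660 + $29,750 + $31,180 + $28,250 + $19,770 + $37,870 = $155,480 (≤ $160,000).
Total number of separate transactions: 103 + 38 + 80 + 65 + 10 + 13 = 309 (≤ 320).
The test is 'and': the rule requires both, and at least one is not exceeded.

No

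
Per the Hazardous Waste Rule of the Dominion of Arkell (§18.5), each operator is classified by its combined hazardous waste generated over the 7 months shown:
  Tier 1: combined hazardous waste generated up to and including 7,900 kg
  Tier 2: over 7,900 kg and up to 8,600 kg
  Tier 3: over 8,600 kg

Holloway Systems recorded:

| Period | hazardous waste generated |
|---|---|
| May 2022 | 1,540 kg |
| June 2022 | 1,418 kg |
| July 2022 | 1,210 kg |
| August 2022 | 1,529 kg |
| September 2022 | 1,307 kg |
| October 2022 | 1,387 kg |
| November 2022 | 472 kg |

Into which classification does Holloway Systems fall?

Combined hazardous waste generated: 1,540 kg + 1,418 kg + 1,210 kg + 1,529 kg + 1,307 kg + 1,387 kg + 472 kg = 8,863 kg.
8,863 kg > 8,600 kg, so Tier 3 applies.

Tier 3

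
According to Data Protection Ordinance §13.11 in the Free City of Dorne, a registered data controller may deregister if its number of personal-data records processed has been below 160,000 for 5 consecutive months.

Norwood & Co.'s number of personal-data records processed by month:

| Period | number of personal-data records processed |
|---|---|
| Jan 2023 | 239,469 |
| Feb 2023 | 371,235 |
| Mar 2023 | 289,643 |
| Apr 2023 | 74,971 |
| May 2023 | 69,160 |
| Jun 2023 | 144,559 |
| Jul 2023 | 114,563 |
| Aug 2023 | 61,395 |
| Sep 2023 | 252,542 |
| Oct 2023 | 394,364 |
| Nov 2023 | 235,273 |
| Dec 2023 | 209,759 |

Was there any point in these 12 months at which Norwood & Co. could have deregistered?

Months below 160,000: Apr 2023, May 2023, Jun 2023, Jul 2023, Aug 2023.
Longest run of consecutive months below the threshold: 5.
5 ≥ 5, so Norwood & Co. became eligible.

Yes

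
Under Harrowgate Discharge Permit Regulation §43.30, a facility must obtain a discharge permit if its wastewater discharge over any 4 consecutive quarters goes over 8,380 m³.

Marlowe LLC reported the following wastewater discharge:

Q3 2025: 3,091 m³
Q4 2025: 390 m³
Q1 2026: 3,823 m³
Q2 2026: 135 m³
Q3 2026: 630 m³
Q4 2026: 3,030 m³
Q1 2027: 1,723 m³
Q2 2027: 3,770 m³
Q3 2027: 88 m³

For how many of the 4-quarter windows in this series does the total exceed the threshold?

Q3 2025–Q2 2026: 3,091 m³ + 390 m³ + 3,823 m³ + 135 m³ = 7,439 m³ (under)
Q4 2025–Q3 2026: 390 m³ + 3,823 m³ + 135 m³ + 630 m³ = 4,978 m³ (under)
Q1 2026–Q4 2026: 3,823 m³ + 135 m³ + 630 m³ + 3,030 m³ = 7,618 m³ (under)
Q2 2026–Q1 2027: 135 m³ + 630 m³ + 3,030 m³ + 1,723 m³ = 5,518 m³ (under)
Q3 2026–Q2 2027: 630 m³ + 3,030 m³ + 1,723 m³ + 3,770 m³ = 9,153 m³ (over)
Q4 2026–Q3 2027: 3,030 m³ + 1,723 m³ + 3,770 m³ + 88 m³ = 8,611 m³ (over)
2 windows exceed the threshold.

2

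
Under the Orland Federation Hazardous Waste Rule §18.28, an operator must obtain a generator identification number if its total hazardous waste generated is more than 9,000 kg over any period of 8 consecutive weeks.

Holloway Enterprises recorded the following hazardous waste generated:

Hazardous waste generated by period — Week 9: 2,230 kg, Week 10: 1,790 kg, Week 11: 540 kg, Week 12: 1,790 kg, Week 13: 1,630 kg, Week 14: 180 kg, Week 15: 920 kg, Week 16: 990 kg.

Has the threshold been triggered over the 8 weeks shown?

Yes

Total hazardous waste generated: 2,230 kg + 1,790 kg + 540 kg + 1,790 kg + 1,630 kg + 180 kg + 920 kg + 990 kg = 10,070 kg.
10,070 kg > 9,000 kg, so the threshold is exceeded.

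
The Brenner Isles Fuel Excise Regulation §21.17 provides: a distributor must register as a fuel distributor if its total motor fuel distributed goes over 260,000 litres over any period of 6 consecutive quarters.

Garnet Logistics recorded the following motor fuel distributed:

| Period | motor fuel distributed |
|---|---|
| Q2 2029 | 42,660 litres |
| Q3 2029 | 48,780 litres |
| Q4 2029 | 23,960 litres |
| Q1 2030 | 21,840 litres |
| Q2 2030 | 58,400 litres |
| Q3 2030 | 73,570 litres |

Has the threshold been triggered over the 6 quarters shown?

Yes

Total motor fuel distributed: 42,660 litres + 48,780 litres + 23,960 litres + 21,840 litres + 58,400 litres + 73,570 litres = 269,210 litres.
269,210 litres > 260,000 litres, so the threshold is exceeded.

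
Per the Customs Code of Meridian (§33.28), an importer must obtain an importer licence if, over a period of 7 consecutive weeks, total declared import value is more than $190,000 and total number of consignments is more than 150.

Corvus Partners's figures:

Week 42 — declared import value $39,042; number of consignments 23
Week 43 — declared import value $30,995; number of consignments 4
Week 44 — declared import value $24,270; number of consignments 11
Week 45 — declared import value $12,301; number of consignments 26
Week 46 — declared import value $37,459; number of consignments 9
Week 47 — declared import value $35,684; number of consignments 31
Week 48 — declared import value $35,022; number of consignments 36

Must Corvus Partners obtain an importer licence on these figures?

No

Total declared import value: $39,042 + $30,995 + $24,270 + $12,301 + $37,459 + $35,684 + $35,022 = $214,773 (> $190,000).
Total number of consignments: 23 + 4 + 11 + 26 + 9 + 31 + 36 = 140 (≤ 150).
The test is 'and': the rule requires both, and at least one is not exceeded.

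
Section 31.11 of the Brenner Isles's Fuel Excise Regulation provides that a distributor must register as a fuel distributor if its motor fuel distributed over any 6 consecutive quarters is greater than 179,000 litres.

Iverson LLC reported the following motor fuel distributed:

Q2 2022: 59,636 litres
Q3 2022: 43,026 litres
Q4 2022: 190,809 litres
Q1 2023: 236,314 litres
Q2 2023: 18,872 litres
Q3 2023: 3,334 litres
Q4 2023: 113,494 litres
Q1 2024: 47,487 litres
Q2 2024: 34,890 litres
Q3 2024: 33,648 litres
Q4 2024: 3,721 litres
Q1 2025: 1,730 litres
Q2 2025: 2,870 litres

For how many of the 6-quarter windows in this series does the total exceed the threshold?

7

Q2 2022–Q3 2023: 59,636 litres + 43,026 litres + 190,809 litres + 236,314 litres + 18,872 litres + 3,334 litres = 551,991 litres (over)
Q3 2022–Q4 2023: 43,026 litres + 190,809 litres + 236,314 litres + 18,872 litres + 3,334 litres + 113,494 litres = 605,849 litres (over)
Q4 2022–Q1 2024: 190,809 litres + 236,314 litres + 18,872 litres + 3,334 litres + 113,494 litres + 47,487 litres = 610,310 litres (over)
Q1 2023–Q2 2024: 236,314 litres + 18,872 litres + 3,334 litres + 113,494 litres + 47,487 litres + 34,890 litres = 454,391 litres (over)
Q2 2023–Q3 2024: 18,872 litres + 3,334 litres + 113,494 litres + 47,487 litres + 34,890 litres + 33,648 litres = 251,725 litres (over)
Q3 2023–Q4 2024: 3,334 litres + 113,494 litres + 47,487 litres + 34,890 litres + 33,648 litres + 3,721 litres = 236,574 litres (over)
Q4 2023–Q1 2025: 113,494 litres + 47,487 litres + 34,890 litres + 33,648 litres + 3,721 litres + 1,730 litres = 234,970 litres (over)
Q1 2024–Q2 2025: 47,487 litres + 34,890 litres + 33,648 litres + 3,721 litres + 1,730 litres + 2,870 litres = 124,346 litres (under)
7 windows exceed the threshold.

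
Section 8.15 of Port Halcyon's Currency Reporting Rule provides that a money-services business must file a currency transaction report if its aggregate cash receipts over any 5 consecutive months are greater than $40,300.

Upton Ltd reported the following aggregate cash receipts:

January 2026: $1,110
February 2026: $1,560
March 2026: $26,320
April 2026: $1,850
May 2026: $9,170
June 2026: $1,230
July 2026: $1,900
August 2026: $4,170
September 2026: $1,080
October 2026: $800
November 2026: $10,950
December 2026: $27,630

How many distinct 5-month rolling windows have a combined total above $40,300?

2

January 2026–May 2026: $1,110 + $1,560 + $26,320 + $1,850 + $9,170 = $40,010 (under)
February 2026–June 2026: $1,560 + $26,320 + $1,850 + $9,170 + $1,230 = $40,130 (under)
March 2026–July 2026: $26,320 + $1,850 + $9,170 + $1,230 + $1,900 = $40,470 (over)
April 2026–August 2026: $1,850 + $9,170 + $1,230 + $1,900 + $4,170 = $18,320 (under)
May 2026–September 2026: $9,170 + $1,230 + $1,900 + $4,170 + $1,080 = $17,550 (under)
June 2026–October 2026: $1,230 + $1,900 + $4,170 + $1,080 + $800 = $9,180 (under)
July 2026–November 2026: $1,900 + $4,170 + $1,080 + $800 + $10,950 = $18,900 (under)
August 2026–December 2026: $4,170 + $1,080 + $800 + $10,950 + $27,630 = $44,630 (over)
2 windows exceed the threshold.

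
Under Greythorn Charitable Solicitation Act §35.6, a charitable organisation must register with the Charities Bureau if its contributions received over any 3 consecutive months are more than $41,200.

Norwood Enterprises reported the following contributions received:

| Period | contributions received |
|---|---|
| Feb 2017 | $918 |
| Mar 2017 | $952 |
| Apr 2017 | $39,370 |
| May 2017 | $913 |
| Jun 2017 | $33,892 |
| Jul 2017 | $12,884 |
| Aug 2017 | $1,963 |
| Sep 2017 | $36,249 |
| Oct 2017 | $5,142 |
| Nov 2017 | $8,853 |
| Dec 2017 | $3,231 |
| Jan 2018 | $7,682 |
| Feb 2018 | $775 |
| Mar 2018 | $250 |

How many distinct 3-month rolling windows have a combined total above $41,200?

8

Feb 2017–Apr 2017: $918 + $952 + $39,370 = $41,240 (over)
Mar 2017–May 2017: $952 + $39,370 + $913 = $41,235 (over)
Apr 2017–Jun 2017: $39,370 + $913 + $33,892 = $74,175 (over)
May 2017–Jul 2017: $913 + $33,892 + $12,884 = $47,689 (over)
Jun 2017–Aug 2017: $33,892 + $12,884 + $1,963 = $48,739 (over)
Jul 2017–Sep 2017: $12,884 + $1,963 + $36,249 = $51,096 (over)
Aug 2017–Oct 2017: $1,963 + $36,249 + $5,142 = $43,354 (over)
Sep 2017–Nov 2017: $36,249 + $5,142 + $8,853 = $50,244 (over)
Oct 2017–Dec 2017: $5,142 + $8,853 + $3,231 = $17,226 (under)
Nov 2017–Jan 2018: $8,853 + $3,231 + $7,682 = $19,766 (under)
Dec 2017–Feb 2018: $3,231 + $7,682 + $775 = $11,688 (under)
Jan 2018–Mar 2018: $7,682 + $775 + $250 = $8,707 (under)
8 windows exceed the threshold.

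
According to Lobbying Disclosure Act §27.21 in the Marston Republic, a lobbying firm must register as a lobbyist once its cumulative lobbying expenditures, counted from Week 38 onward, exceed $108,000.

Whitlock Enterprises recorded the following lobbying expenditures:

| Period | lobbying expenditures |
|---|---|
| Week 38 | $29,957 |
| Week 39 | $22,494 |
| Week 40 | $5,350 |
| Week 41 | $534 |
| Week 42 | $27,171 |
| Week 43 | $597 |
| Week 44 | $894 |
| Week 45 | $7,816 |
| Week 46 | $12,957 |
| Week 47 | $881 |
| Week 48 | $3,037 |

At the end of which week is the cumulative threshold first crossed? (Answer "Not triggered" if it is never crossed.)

Through Week 38: $29,957
Through Week 39: $52,451
Through Week 40: $57,801
Through Week 41: $58,335
Through Week 42: $85,506
Through Week 43: $86,103
Through Week 44: $86,997
Through Week 45: $94,813
Through Week 46: $107,770
Through Week 47: $108,651 ← exceeds threshold

Week 47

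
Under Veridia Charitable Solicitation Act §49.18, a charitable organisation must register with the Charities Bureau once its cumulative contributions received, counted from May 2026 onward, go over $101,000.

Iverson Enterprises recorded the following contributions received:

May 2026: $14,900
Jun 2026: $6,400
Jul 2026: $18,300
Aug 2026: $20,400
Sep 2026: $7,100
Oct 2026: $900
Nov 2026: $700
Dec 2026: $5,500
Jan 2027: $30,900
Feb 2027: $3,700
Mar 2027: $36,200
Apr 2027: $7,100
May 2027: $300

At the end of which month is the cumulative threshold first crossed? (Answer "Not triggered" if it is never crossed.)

Jan 2027

Through May 2026: $14,900
Through Jun 2026: $21,300
Through Jul 2026: $39,600
Through Aug 2026: $60,000
Through Sep 2026: $67,100
Through Oct 2026: $68,000
Through Nov 2026: $68,700
Through Dec 2026: $74,200
Through Jan 2027: $105,100 ← exceeds threshold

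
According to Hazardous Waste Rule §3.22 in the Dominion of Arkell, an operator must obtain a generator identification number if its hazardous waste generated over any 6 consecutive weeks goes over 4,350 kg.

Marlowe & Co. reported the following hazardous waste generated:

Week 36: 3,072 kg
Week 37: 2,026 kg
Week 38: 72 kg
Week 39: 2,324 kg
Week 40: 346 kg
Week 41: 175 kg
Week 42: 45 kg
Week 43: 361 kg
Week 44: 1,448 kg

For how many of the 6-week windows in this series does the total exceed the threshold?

3

Week 36–Week 41: 3,072 kg + 2,026 kg + 72 kg + 2,324 kg + 346 kg + 175 kg = 8,015 kg (over)
Week 37–Week 42: 2,026 kg + 72 kg + 2,324 kg + 346 kg + 175 kg + 45 kg = 4,988 kg (over)
Week 38–Week 43: 72 kg + 2,324 kg + 346 kg + 175 kg + 45 kg + 361 kg = 3,323 kg (under)
Week 39–Week 44: 2,324 kg + 346 kg + 175 kg + 45 kg + 361 kg + 1,448 kg = 4,699 kg (over)
3 windows exceed the threshold.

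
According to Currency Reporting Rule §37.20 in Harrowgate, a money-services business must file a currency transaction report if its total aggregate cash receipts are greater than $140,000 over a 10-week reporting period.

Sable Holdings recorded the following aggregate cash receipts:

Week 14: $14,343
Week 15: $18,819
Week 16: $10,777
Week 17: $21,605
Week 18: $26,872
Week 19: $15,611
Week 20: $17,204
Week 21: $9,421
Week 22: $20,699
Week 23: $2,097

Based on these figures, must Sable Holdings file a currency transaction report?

Yes

Total aggregate cash receipts: $14,343 + $18,819 + $10,777 + $21,605 + $26,872 + $15,611 + $17,204 + $9,421 + $20,699 + $2,097 = $157,448.
$157,448 > $140,000, so the threshold is exceeded.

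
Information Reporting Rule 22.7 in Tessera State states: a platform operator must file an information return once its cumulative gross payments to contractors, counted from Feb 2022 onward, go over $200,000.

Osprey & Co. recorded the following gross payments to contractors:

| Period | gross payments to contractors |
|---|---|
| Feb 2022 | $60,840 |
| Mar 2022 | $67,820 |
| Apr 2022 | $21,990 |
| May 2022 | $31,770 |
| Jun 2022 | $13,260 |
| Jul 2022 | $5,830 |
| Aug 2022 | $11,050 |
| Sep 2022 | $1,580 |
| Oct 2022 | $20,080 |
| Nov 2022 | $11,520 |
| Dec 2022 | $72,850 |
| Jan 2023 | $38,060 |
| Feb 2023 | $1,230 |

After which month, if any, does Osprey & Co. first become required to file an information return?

Through Feb 2022: $60,840
Through Mar 2022: $128,660
Through Apr 2022: $150,650
Through May 2022: $182,420
Through Jun 2022: $195,680
Through Jul 2022: $201,510 ← exceeds threshold

Jul 2022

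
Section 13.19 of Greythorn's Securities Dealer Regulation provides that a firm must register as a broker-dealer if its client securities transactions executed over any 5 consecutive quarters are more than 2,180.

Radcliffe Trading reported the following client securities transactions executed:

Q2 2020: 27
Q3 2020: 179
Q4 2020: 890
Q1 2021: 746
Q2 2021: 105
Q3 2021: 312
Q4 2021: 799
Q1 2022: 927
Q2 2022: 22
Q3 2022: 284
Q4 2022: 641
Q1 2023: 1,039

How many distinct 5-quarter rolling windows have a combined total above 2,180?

6

Q2 2020–Q2 2021: 27 + 179 + 890 + 746 + 105 = 1,947 (under)
Q3 2020–Q3 2021: 179 + 890 + 746 + 105 + 312 = 2,232 (over)
Q4 2020–Q4 2021: 890 + 746 + 105 + 312 + 799 = 2,852 (over)
Q1 2021–Q1 2022: 746 + 105 + 312 + 799 + 927 = 2,889 (over)
Q2 2021–Q2 2022: 105 + 312 + 799 + 927 + 22 = 2,165 (under)
Q3 2021–Q3 2022: 312 + 799 + 927 + 22 + 284 = 2,344 (over)
Q4 2021–Q4 2022: 799 + 927 + 22 + 284 + 641 = 2,673 (over)
Q1 2022–Q1 2023: 927 + 22 + 284 + 641 + 1,039 = 2,913 (over)
6 windows exceed the threshold.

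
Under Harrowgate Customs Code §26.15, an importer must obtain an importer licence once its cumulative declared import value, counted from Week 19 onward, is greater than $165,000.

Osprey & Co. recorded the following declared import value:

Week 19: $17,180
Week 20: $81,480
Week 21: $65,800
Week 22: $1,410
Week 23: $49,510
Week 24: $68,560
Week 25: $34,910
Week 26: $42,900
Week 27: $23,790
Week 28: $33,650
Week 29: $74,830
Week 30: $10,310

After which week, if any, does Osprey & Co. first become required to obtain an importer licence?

Week 22

Through Week 19: $17,180
Through Week 20: $98,660
Through Week 21: $164,460
Through Week 22: $165,870 ← exceeds threshold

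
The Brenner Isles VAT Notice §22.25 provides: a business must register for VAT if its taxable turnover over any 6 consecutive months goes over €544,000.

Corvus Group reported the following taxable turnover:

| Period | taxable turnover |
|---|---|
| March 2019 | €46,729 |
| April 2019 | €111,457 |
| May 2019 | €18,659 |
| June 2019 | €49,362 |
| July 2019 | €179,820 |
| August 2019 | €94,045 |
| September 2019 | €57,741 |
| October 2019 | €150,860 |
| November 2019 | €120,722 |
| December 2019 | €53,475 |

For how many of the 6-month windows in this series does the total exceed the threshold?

3

March 2019–August 2019: €46,729 + €111,457 + €18,659 + €49,362 + €179,820 + €94,045 = €500,072 (under)
April 2019–September 2019: €111,457 + €18,659 + €49,362 + €179,820 + €94,045 + €57,741 = €511,084 (under)
May 2019–October 2019: €18,659 + €49,362 + €179,820 + €94,045 + €57,741 + €150,860 = €550,487 (over)
June 2019–November 2019: €49,362 + €179,820 + €94,045 + €57,741 + €150,860 + €120,722 = €652,550 (over)
July 2019–December 2019: €179,820 + €94,045 + €57,741 + €150,860 + €120,722 + €53,475 = €656,663 (over)
3 windows exceed the threshold.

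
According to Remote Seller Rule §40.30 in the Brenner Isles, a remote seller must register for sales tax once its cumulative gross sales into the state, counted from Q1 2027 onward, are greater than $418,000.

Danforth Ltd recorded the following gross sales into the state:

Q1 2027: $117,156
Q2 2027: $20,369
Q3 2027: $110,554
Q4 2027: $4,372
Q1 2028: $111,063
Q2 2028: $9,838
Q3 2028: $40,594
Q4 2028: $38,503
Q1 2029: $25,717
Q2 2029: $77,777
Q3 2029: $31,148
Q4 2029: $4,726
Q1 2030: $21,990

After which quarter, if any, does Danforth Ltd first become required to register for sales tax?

Q4 2028

Through Q1 2027: $117,156
Through Q2 2027: $137,525
Through Q3 2027: $248,079
Through Q4 2027: $252,451
Through Q1 2028: $363,514
Through Q2 2028: $373,352
Through Q3 2028: $413,946
Through Q4 2028: $452,449 ← exceeds threshold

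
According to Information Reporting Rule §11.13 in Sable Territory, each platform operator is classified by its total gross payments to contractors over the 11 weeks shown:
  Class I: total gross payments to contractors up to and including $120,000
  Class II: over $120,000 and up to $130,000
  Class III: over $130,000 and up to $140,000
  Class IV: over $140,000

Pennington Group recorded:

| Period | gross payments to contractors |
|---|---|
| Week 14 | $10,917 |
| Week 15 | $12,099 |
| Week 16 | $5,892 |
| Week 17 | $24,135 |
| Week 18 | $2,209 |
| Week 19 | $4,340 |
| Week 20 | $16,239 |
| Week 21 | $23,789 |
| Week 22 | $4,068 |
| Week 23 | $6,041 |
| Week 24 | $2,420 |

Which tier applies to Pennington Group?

Class I

Total gross payments to contractors: $10,917 + $12,099 + $5,892 + $24,135 + $2,209 + $4,340 + $16,239 + $23,789 + $4,068 + $6,041 + $2,420 = $112,149.
$112,149 ≤ $120,000, so Class I applies.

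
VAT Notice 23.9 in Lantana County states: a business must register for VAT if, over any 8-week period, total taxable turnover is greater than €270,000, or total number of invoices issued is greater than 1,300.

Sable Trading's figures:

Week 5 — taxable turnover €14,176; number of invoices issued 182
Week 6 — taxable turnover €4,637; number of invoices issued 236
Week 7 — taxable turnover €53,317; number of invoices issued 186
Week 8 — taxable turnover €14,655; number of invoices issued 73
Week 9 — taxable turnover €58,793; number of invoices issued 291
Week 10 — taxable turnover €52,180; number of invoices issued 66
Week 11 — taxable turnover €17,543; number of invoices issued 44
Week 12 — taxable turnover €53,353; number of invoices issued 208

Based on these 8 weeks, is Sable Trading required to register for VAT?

No

Total taxable turnover: €14,176 + €4,637 + €53,317 + €14,655 + €58,793 + €52,180 + €17,543 + €53,353 = €268,654 (≤ €270,000).
Total number of invoices issued: 182 + 236 + 186 + 73 + 291 + 66 + 44 + 208 = 1,286 (≤ 1,300).
The test is 'or': neither threshold is exceeded.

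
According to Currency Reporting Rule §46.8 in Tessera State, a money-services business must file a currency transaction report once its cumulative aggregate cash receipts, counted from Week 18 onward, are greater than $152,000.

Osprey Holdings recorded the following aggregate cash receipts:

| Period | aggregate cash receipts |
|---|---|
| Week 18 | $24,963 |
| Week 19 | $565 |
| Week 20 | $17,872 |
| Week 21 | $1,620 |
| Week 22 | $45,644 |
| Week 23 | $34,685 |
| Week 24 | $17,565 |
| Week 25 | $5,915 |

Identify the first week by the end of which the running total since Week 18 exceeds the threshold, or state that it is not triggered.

Not triggered

Through Week 18: $24,963
Through Week 19: $25,528
Through Week 20: $43,400
Through Week 21: $45,020
Through Week 22: $90,664
Through Week 23: $125,349
Through Week 24: $142,914
Through Week 25: $148,829
Final cumulative total $148,829 ≤ $152,000; the threshold is never exceeded.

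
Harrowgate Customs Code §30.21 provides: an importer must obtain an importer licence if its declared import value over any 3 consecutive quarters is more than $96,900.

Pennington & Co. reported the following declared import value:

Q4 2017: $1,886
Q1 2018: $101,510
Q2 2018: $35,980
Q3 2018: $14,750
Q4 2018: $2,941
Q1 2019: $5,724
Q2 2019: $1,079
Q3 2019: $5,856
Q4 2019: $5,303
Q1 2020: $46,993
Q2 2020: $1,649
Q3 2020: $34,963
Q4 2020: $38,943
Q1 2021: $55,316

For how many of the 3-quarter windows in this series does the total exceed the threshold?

Q4 2017–Q2 2018: $1,886 + $101,510 + $35,980 = $139,376 (over)
Q1 2018–Q3 2018: $101,510 + $35,980 + $14,750 = $152,240 (over)
Q2 2018–Q4 2018: $35,980 + $14,750 + $2,941 = $53,671 (under)
Q3 2018–Q1 2019: $14,750 + $2,941 + $5,724 = $23,415 (under)
Q4 2018–Q2 2019: $2,941 + $5,724 + $1,079 = $9,744 (under)
Q1 2019–Q3 2019: $5,724 + $1,079 + $5,856 = $12,659 (under)
Q2 2019–Q4 2019: $1,079 + $5,856 + $5,303 = $12,238 (under)
Q3 2019–Q1 2020: $5,856 + $5,303 + $46,993 = $58,152 (under)
Q4 2019–Q2 2020: $5,303 + $46,993 + $1,649 = $53,945 (under)
Q1 2020–Q3 2020: $46,993 + $1,649 + $34,963 = $83,605 (under)
Q2 2020–Q4 2020: $1,649 + $34,963 + $38,943 = $75,555 (under)
Q3 2020–Q1 2021: $34,963 + $38,943 + $55,316 = $129,222 (over)
3 windows exceed the threshold.

3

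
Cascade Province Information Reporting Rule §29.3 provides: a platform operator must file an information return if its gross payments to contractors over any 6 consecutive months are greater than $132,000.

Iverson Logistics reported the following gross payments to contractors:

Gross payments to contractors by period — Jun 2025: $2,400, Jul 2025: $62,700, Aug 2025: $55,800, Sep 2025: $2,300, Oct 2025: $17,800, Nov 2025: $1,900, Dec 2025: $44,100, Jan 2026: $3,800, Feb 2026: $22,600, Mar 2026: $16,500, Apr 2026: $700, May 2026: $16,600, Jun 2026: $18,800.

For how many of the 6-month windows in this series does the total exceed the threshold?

2

Jun 2025–Nov 2025: $2,400 + $62,700 + $55,800 + $2,300 + $17,800 + $1,900 = $142,900 (over)
Jul 2025–Dec 2025: $62,700 + $55,800 + $2,300 + $17,800 + $1,900 + $44,100 = $184,600 (over)
Aug 2025–Jan 2026: $55,800 + $2,300 + $17,800 + $1,900 + $44,100 + $3,800 = $125,700 (under)
Sep 2025–Feb 2026: $2,300 + $17,800 + $1,900 + $44,100 + $3,800 + $22,600 = $92,500 (under)
Oct 2025–Mar 2026: $17,800 + $1,900 + $44,100 + $3,800 + $22,600 + $16,500 = $106,700 (under)
Nov 2025–Apr 2026: $1,900 + $44,100 + $3,800 + $22,600 + $16,500 + $700 = $89,600 (under)
Dec 2025–May 2026: $44,100 + $3,800 + $22,600 + $16,500 + $700 + $16,600 = $104,300 (under)
Jan 2026–Jun 2026: $3,800 + $22,600 + $16,500 + $700 + $16,600 + $18,800 = $79,000 (under)
2 windows exceed the threshold.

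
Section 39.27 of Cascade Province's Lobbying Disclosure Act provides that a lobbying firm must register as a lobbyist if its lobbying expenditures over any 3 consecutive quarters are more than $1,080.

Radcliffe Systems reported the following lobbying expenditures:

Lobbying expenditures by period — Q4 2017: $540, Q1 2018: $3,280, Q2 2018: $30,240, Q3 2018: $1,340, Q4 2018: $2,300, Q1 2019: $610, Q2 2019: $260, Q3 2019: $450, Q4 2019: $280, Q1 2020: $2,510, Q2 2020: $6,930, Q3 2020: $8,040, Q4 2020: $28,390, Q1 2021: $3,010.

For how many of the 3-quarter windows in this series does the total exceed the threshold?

Q4 2017–Q2 2018: $540 + $3,280 + $30,240 = $34,060 (over)
Q1 2018–Q3 2018: $3,280 + $30,240 + $1,340 = $34,860 (over)
Q2 2018–Q4 2018: $30,240 + $1,340 + $2,300 = $33,880 (over)
Q3 2018–Q1 2019: $1,340 + $2,300 + $610 = $4,250 (over)
Q4 2018–Q2 2019: $2,300 + $610 + $260 = $3,170 (over)
Q1 2019–Q3 2019: $610 + $260 + $450 = $1,320 (over)
Q2 2019–Q4 2019: $260 + $450 + $280 = $990 (under)
Q3 2019–Q1 2020: $450 + $280 + $2,510 = $3,240 (over)
Q4 2019–Q2 2020: $280 + $2,510 + $6,930 = $9,720 (over)
Q1 2020–Q3 2020: $2,510 + $6,930 + $8,040 = $17,480 (over)
Q2 2020–Q4 2020: $6,930 + $8,040 + $28,390 = $43,360 (over)
Q3 2020–Q1 2021: $8,040 + $28,390 + $3,010 = $39,440 (over)
11 windows exceed the threshold.

11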